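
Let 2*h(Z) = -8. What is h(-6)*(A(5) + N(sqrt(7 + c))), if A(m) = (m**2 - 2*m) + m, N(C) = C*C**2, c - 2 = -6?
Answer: -80 - 12*sqrt(3) ≈ -100.78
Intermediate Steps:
c = -4 (c = 2 - 6 = -4)
h(Z) = -4 (h(Z) = (1/2)*(-8) = -4)
N(C) = C**3
A(m) = m**2 - m
h(-6)*(A(5) + N(sqrt(7 + c))) = -4*(5*(-1 + 5) + (sqrt(7 - 4))**3) = -4*(5*4 + (sqrt(3))**3) = -4*(20 + 3*sqrt(3)) = -80 - 12*sqrt(3)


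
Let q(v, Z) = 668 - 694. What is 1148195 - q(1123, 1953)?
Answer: 1148221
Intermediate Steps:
q(v, Z) = -26
1148195 - q(1123, 1953) = 1148195 - 1*(-26) = 1148195 + 26 = 1148221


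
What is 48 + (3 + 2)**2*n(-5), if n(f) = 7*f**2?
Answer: 4423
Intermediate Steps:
48 + (3 + 2)**2*n(-5) = 48 + (3 + 2)**2*(7*(-5)**2) = 48 + 5**2*(7*25) = 48 + 25*175 = 48 + 4375 = 4423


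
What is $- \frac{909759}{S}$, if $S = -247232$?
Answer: $\frac{909759}{247232} \approx 3.6798$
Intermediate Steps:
$- \frac{909759}{S} = - \frac{909759}{-247232} = \left(-909759\right) \left(- \frac{1}{247232}\right) = \frac{909759}{247232}$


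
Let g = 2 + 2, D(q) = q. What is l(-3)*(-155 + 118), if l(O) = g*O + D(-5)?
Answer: 629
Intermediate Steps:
g = 4
l(O) = -5 + 4*O (l(O) = 4*O - 5 = -5 + 4*O)
l(-3)*(-155 + 118) = (-5 + 4*(-3))*(-155 + 118) = (-5 - 12)*(-37) = -17*(-37) = 629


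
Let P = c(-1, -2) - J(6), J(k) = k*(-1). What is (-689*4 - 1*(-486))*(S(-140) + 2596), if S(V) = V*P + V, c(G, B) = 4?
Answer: -2397120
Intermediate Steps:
J(k) = -k
P = 10 (P = 4 - (-1)*6 = 4 - 1*(-6) = 4 + 6 = 10)
S(V) = 11*V (S(V) = V*10 + V = 10*V + V = 11*V)
(-689*4 - 1*(-486))*(S(-140) + 2596) = (-689*4 - 1*(-486))*(11*(-140) + 2596) = (-2756 + 486)*(-1540 + 2596) = -2270*1056 = -2397120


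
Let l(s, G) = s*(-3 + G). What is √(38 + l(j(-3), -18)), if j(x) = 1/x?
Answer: 3*√5 ≈ 6.7082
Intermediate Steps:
√(38 + l(j(-3), -18)) = √(38 + (-3 - 18)/(-3)) = √(38 - ⅓*(-21)) = √(38 + 7) = √45 = 3*√5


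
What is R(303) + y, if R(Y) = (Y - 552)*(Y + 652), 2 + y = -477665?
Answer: -715462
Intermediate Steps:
y = -477667 (y = -2 - 477665 = -477667)
R(Y) = (-552 + Y)*(652 + Y)
R(303) + y = (-359904 + 303² + 100*303) - 477667 = (-359904 + 91809 + 30300) - 477667 = -237795 - 477667 = -715462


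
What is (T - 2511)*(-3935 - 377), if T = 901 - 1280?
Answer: 12461680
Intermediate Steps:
T = -379
(T - 2511)*(-3935 - 377) = (-379 - 2511)*(-3935 - 377) = -2890*(-4312) = 12461680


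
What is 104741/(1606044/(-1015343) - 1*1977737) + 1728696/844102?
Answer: 1690798249229197267/847513448714636585 ≈ 1.9950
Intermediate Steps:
104741/(1606044/(-1015343) - 1*1977737) + 1728696/844102 = 104741/(1606044*(-1/1015343) - 1977737) + 1728696*(1/844102) = 104741/(-1606044/1015343 - 1977737) + 864348/422051 = 104741/(-2008083024835/1015343) + 864348/422051 = 104741*(-1015343/2008083024835) + 864348/422051 = -106348041163/2008083024835 + 864348/422051 = 1690798249229197267/847513448714636585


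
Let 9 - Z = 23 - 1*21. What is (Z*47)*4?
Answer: 1316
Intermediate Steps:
Z = 7 (Z = 9 - (23 - 1*21) = 9 - (23 - 21) = 9 - 1*2 = 9 - 2 = 7)
(Z*47)*4 = (7*47)*4 = 329*4 = 1316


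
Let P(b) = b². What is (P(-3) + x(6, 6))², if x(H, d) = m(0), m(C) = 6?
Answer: 225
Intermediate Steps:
x(H, d) = 6
(P(-3) + x(6, 6))² = ((-3)² + 6)² = (9 + 6)² = 15² = 225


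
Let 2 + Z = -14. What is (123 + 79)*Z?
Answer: -3232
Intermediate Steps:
Z = -16 (Z = -2 - 14 = -16)
(123 + 79)*Z = (123 + 79)*(-16) = 202*(-16) = -3232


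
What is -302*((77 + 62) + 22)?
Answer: -48622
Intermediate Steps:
-302*((77 + 62) + 22) = -302*(139 + 22) = -302*161 = -48622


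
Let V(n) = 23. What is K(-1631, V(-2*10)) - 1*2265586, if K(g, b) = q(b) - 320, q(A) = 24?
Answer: -2265882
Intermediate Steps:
K(g, b) = -296 (K(g, b) = 24 - 320 = -296)
K(-1631, V(-2*10)) - 1*2265586 = -296 - 1*2265586 = -296 - 2265586 = -2265882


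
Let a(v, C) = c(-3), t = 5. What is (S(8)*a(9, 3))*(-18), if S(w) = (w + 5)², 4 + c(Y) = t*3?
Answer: -33462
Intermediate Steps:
c(Y) = 11 (c(Y) = -4 + 5*3 = -4 + 15 = 11)
a(v, C) = 11
S(w) = (5 + w)²
(S(8)*a(9, 3))*(-18) = ((5 + 8)²*11)*(-18) = (13²*11)*(-18) = (169*11)*(-18) = 1859*(-18) = -33462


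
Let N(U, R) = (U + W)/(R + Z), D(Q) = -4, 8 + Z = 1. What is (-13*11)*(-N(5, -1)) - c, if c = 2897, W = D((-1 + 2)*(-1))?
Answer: -23319/8 ≈ -2914.9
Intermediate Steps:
Z = -7 (Z = -8 + 1 = -7)
W = -4
N(U, R) = (-4 + U)/(-7 + R) (N(U, R) = (U - 4)/(R - 7) = (-4 + U)/(-7 + R))
(-13*11)*(-N(5, -1)) - c = (-13*11)*(-(-4 + 5)/(-7 - 1)) - 1*2897 = -(-143)*1/(-8) - 2897 = -(-143)*(-⅛*1) - 2897 = -(-143)*(-1)/8 - 2897 = -143*⅛ - 2897 = -143/8 - 2897 = -23319/8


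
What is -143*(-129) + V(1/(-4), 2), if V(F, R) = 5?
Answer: 18452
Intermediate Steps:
-143*(-129) + V(1/(-4), 2) = -143*(-129) + 5 = 18447 + 5 = 18452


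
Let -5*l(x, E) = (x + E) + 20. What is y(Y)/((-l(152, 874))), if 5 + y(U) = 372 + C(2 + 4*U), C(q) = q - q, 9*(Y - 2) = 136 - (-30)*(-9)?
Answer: 1835/1046 ≈ 1.7543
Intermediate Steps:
l(x, E) = -4 - E/5 - x/5 (l(x, E) = -((x + E) + 20)/5 = -((E + x) + 20)/5 = -(20 + E + x)/5 = -4 - E/5 - x/5)
Y = -116/9 (Y = 2 + (136 - (-30)*(-9))/9 = 2 + (136 - 1*270)/9 = 2 + (136 - 270)/9 = 2 + (⅑)*(-134) = 2 - 134/9 = -116/9 ≈ -12.889)
C(q) = 0
y(U) = 367 (y(U) = -5 + (372 + 0) = -5 + 372 = 367)
y(Y)/((-l(152, 874))) = 367/((-(-4 - ⅕*874 - ⅕*152))) = 367/((-(-4 - 874/5 - 152/5))) = 367/((-1*(-1046/5))) = 367/(1046/5) = 367*(5/1046) = 1835/1046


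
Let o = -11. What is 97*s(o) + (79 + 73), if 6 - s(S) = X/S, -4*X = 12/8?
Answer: 64301/88 ≈ 730.69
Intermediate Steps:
X = -3/8 ≈ -0.37500
s(S) = 6 + 3/(8*S) (s(S) = 6 - (-3)/(8*S) = 6 + 3/(8*S))
97*s(o) + (79 + 73) = 97*(6 + (3/8)/(-11)) + (79 + 73) = 97*(6 + (3/8)*(-1/11)) + 152 = 97*(6 - 3/88) + 152 = 97*(525/88) + 152 = 50925/88 + 152 = 64301/88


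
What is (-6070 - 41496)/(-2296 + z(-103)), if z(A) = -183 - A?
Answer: 23783/1188 ≈ 20.019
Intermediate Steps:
(-6070 - 41496)/(-2296 + z(-103)) = (-6070 - 41496)/(-2296 + (-183 - 1*(-103))) = -47566/(-2296 + (-183 + 103)) = -47566/(-2296 - 80) = -47566/(-2376) = -47566*(-1/2376) = 23783/1188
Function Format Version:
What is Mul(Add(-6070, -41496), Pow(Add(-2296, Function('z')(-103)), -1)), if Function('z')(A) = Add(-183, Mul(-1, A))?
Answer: Rational(23783, 1188) ≈ 20.019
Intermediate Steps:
Mul(Add(-6070, -41496), Pow(Add(-2296, Function('z')(-103)), -1)) = Mul(Add(-6070, -41496), Pow(Add(-2296, Add(-183, Mul(-1, -103))), -1)) = Mul(-47566, Pow(Add(-2296, Add(-183, 103)), -1)) = Mul(-47566, Pow(Add(-2296, -80), -1)) = Mul(-47566, Pow(-2376, -1)) = Mul(-47566, Rational(-1, 2376)) = Rational(23783, 1188)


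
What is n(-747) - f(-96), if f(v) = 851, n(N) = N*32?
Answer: -24755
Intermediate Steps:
n(N) = 32*N
n(-747) - f(-96) = 32*(-747) - 1*851 = -23904 - 851 = -24755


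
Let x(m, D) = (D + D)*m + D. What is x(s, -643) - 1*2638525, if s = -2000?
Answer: -67168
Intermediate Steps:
x(m, D) = D + 2*D*m (x(m, D) = (2*D)*m + D = 2*D*m + D = D + 2*D*m)
x(s, -643) - 1*2638525 = -643*(1 + 2*(-2000)) - 1*2638525 = -643*(1 - 4000) - 2638525 = -643*(-3999) - 2638525 = 2571357 - 2638525 = -67168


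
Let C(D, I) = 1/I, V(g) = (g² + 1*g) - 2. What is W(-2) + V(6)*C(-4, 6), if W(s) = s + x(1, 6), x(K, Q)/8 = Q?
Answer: 158/3 ≈ 52.667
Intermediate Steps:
x(K, Q) = 8*Q
V(g) = -2 + g + g² (V(g) = (g² + g) - 2 = (g + g²) - 2 = -2 + g + g²)
W(s) = 48 + s (W(s) = s + 8*6 = s + 48 = 48 + s)
W(-2) + V(6)*C(-4, 6) = (48 - 2) + (-2 + 6 + 6²)/6 = 46 + (-2 + 6 + 36)*(⅙) = 46 + 40*(⅙) = 46 + 20/3 = 158/3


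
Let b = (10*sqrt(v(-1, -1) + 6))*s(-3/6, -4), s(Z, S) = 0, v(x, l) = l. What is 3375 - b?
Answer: 3375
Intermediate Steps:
b = 0 (b = (10*sqrt(-1 + 6))*0 = (10*sqrt(5))*0 = 0)
3375 - b = 3375 - 1*0 = 3375 + 0 = 3375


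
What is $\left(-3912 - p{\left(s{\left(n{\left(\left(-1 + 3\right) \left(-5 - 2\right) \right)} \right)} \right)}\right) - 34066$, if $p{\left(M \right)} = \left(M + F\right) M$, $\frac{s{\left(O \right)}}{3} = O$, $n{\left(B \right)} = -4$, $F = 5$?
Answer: $-38062$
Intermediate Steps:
$s{\left(O \right)} = 3 O$
$p{\left(M \right)} = M \left(5 + M\right)$ ($p{\left(M \right)} = \left(M + 5\right) M = \left(5 + M\right) M = M \left(5 + M\right)$)
$\left(-3912 - p{\left(s{\left(n{\left(\left(-1 + 3\right) \left(-5 - 2\right) \right)} \right)} \right)}\right) - 34066 = \left(-3912 - 3 \left(-4\right) \left(5 + 3 \left(-4\right)\right)\right) - 34066 = \left(-3912 - - 12 \left(5 - 12\right)\right) - 34066 = \left(-3912 - \left(-12\right) \left(-7\right)\right) - 34066 = \left(-3912 - 84\right) - 34066 = -3996 - 34066 = -38062$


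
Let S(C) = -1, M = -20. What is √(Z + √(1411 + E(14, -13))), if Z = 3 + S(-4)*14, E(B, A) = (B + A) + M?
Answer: √(-11 + 4*√87) ≈ 5.1293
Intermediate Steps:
E(B, A) = -20 + A + B (E(B, A) = (B + A) - 20 = (A + B) - 20 = -20 + A + B)
Z = -11 (Z = 3 - 1*14 = 3 - 14 = -11)
√(Z + √(1411 + E(14, -13))) = √(-11 + √(1411 + (-20 - 13 + 14))) = √(-11 + √(1411 - 19)) = √(-11 + √1392) = √(-11 + 4*√87)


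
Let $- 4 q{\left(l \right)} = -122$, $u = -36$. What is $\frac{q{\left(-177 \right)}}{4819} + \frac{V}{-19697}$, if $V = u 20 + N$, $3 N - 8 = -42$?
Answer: $\frac{405743}{9336378} \approx 0.043458$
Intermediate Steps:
$q{\left(l \right)} = \frac{61}{2}$ ($q{\left(l \right)} = \left(- \frac{1}{4}\right) \left(-122\right) = \frac{61}{2}$)
$N = - \frac{34}{3}$ ($N = \frac{8}{3} + \frac{1}{3} \left(-42\right) = \frac{8}{3} - 14 = - \frac{34}{3} \approx -11.333$)
$V = - \frac{2194}{3}$ ($V = \left(-36\right) 20 - \frac{34}{3} = -720 - \frac{34}{3} = - \frac{2194}{3} \approx -731.33$)
$\frac{q{\left(-177 \right)}}{4819} + \frac{V}{-19697} = \frac{61}{2 \cdot 4819} - \frac{2194}{3 \left(-19697\right)} = \frac{61}{2} \cdot \frac{1}{4819} - - \frac{2194}{59091} = \frac{1}{158} + \frac{2194}{59091} = \frac{405743}{9336378}$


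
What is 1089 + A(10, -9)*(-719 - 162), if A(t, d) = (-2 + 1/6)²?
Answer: -67397/36 ≈ -1872.1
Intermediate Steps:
A(t, d) = 121/36 (A(t, d) = (-2 + ⅙)² = (-11/6)² = 121/36)
1089 + A(10, -9)*(-719 - 162) = 1089 + 121*(-719 - 162)/36 = 1089 + (121/36)*(-881) = 1089 - 106601/36 = -67397/36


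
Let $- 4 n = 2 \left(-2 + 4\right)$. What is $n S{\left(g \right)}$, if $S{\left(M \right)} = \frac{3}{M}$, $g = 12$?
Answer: $- \frac{1}{4} \approx -0.25$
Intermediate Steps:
$n = -1$ ($n = - \frac{2 \left(-2 + 4\right)}{4} = - \frac{2 \cdot 2}{4} = \left(- \frac{1}{4}\right) 4 = -1$)
$n S{\left(g \right)} = - \frac{3}{12} = \left(-1\right) \frac{1}{4} = - \frac{1}{4}$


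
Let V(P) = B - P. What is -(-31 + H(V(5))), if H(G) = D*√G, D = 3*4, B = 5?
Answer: 31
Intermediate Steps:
V(P) = 5 - P
D = 12
H(G) = 12*√G
-(-31 + H(V(5))) = -(-31 + 12*√(5 - 1*5)) = -(-31 + 12*√(5 - 5)) = -(-31 + 12*√0) = -(-31 + 12*0) = -(-31 + 0) = -1*(-31) = 31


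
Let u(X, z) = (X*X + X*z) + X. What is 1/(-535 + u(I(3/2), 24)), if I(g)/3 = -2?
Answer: -1/649 ≈ -0.0015408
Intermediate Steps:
I(g) = -6 (I(g) = 3*(-2) = -6)
u(X, z) = X + X**2 + X*z (u(X, z) = (X**2 + X*z) + X = X + X**2 + X*z)
1/(-535 + u(I(3/2), 24)) = 1/(-535 - 6*(1 - 6 + 24)) = 1/(-535 - 6*19) = 1/(-535 - 114) = 1/(-649) = -1/649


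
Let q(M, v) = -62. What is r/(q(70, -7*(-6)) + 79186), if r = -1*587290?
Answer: -293645/39562 ≈ -7.4224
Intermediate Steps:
r = -587290
r/(q(70, -7*(-6)) + 79186) = -587290/(-62 + 79186) = -587290/79124 = -587290*1/79124 = -293645/39562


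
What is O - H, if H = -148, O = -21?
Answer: 127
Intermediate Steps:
O - H = -21 - 1*(-148) = -21 + 148 = 127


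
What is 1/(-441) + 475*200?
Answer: 41894999/441 ≈ 95000.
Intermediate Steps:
1/(-441) + 475*200 = -1/441 + 95000 = 41894999/441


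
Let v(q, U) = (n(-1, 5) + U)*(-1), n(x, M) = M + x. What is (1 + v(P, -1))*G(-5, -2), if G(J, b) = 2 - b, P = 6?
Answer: -8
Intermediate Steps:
v(q, U) = -4 - U (v(q, U) = ((5 - 1) + U)*(-1) = (4 + U)*(-1) = -4 - U)
(1 + v(P, -1))*G(-5, -2) = (1 + (-4 - 1*(-1)))*(2 - 1*(-2)) = (1 + (-4 + 1))*(2 + 2) = (1 - 3)*4 = -2*4 = -8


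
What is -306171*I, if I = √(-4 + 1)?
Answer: -306171*I*√3 ≈ -5.303e+5*I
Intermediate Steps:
I = I*√3 (I = √(-3) = I*√3 ≈ 1.732*I)
-306171*I = -306171*I*√3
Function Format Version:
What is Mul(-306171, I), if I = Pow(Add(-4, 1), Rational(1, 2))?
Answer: Mul(-306171, I, Pow(3, Rational(1, 2))) ≈ Mul(-5.3030e+5, I)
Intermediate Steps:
I = Mul(I, Pow(3, Rational(1, 2))) (I = Pow(-3, Rational(1, 2)) = Mul(I, Pow(3, Rational(1, 2))) ≈ Mul(1.7320, I))
Mul(-306171, I) = Mul(-306171, Mul(I, Pow(3, Rational(1, 2)))) = Mul(-306171, I, Pow(3, Rational(1, 2)))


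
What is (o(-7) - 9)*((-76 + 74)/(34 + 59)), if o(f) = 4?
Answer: 10/93 ≈ 0.10753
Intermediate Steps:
(o(-7) - 9)*((-76 + 74)/(34 + 59)) = (4 - 9)*((-76 + 74)/(34 + 59)) = -(-10)/93 = -5*(-2/93) = 10/93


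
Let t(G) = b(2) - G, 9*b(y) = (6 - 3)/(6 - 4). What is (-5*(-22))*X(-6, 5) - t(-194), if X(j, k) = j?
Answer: -5125/6 ≈ -854.17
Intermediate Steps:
b(y) = ⅙ (b(y) = ((6 - 3)/(6 - 4))/9 = (3/2)/9 = (3*(½))/9 = (⅑)*(3/2) = ⅙)
t(G) = ⅙ - G
(-5*(-22))*X(-6, 5) - t(-194) = -5*(-22)*(-6) - (⅙ - 1*(-194)) = 110*(-6) - (⅙ + 194) = -660 - 1*1165/6 = -660 - 1165/6 = -5125/6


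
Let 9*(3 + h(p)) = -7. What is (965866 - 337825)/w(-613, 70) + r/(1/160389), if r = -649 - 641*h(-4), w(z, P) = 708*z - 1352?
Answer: 123771019261987/435356 ≈ 2.8430e+8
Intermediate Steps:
h(p) = -34/9 (h(p) = -3 + (⅑)*(-7) = -3 - 7/9 = -34/9)
w(z, P) = -1352 + 708*z
r = 15953/9 (r = -649 - 641*(-34/9) = -649 + 21794/9 = 15953/9 ≈ 1772.6)
(965866 - 337825)/w(-613, 70) + r/(1/160389) = (965866 - 337825)/(-1352 + 708*(-613)) + 15953/(9*(1/160389)) = 628041/(-1352 - 434004) + 15953/(9*(1/160389)) = 628041/(-435356) + (15953/9)*160389 = 628041*(-1/435356) + 284298413 = -628041/435356 + 284298413 = 123771019261987/435356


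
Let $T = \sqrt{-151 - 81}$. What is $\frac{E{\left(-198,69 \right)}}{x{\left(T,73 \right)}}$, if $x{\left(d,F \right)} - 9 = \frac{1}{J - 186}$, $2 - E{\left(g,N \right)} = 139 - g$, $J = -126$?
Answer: $- \frac{104520}{2807} \approx -37.235$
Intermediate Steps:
$E{\left(g,N \right)} = -137 + g$ ($E{\left(g,N \right)} = 2 - \left(139 - g\right) = 2 + \left(-139 + g\right) = -137 + g$)
$T = 2 i \sqrt{58}$ ($T = \sqrt{-232} = 2 i \sqrt{58} \approx 15.232 i$)
$x{\left(d,F \right)} = \frac{2807}{312}$ ($x{\left(d,F \right)} = 9 + \frac{1}{-126 - 186} = 9 + \frac{1}{-312} = 9 - \frac{1}{312} = \frac{2807}{312}$)
$\frac{E{\left(-198,69 \right)}}{x{\left(T,73 \right)}} = \frac{-137 - 198}{\frac{2807}{312}} = \left(-335\right) \frac{312}{2807} = - \frac{104520}{2807}$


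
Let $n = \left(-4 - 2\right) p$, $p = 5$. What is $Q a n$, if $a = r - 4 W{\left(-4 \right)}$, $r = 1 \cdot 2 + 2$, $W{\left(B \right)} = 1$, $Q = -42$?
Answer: $0$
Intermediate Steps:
$r = 4$ ($r = 2 + 2 = 4$)
$n = -30$ ($n = \left(-4 - 2\right) 5 = \left(-6\right) 5 = -30$)
$a = 0$ ($a = 4 - 4 = 0$)
$Q a n = \left(-42\right) 0 \left(-30\right) = 0 \left(-30\right) = 0$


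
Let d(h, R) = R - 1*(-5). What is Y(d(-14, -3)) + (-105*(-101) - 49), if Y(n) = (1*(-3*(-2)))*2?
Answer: 10568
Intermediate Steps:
d(h, R) = 5 + R (d(h, R) = R + 5 = 5 + R)
Y(n) = 12 (Y(n) = (1*6)*2 = 6*2 = 12)
Y(d(-14, -3)) + (-105*(-101) - 49) = 12 + (-105*(-101) - 49) = 12 + (10605 - 49) = 12 + 10556 = 10568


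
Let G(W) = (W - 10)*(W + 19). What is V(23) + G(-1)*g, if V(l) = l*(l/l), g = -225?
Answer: 44573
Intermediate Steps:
V(l) = l (V(l) = l*1 = l)
G(W) = (-10 + W)*(19 + W)
V(23) + G(-1)*g = 23 + (-190 + (-1)**2 + 9*(-1))*(-225) = 23 + (-190 + 1 - 9)*(-225) = 23 - 198*(-225) = 23 + 44550 = 44573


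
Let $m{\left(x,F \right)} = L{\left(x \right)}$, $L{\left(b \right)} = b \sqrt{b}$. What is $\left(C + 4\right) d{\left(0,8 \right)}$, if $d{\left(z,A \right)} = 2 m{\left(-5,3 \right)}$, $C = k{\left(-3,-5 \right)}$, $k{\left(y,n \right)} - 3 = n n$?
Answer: $- 320 i \sqrt{5} \approx - 715.54 i$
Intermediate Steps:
$k{\left(y,n \right)} = 3 + n^{2}$ ($k{\left(y,n \right)} = 3 + n n = 3 + n^{2}$)
$L{\left(b \right)} = b^{\frac{3}{2}}$
$C = 28$ ($C = 3 + \left(-5\right)^{2} = 3 + 25 = 28$)
$m{\left(x,F \right)} = x^{\frac{3}{2}}$
$d{\left(z,A \right)} = - 10 i \sqrt{5}$ ($d{\left(z,A \right)} = 2 \left(-5\right)^{\frac{3}{2}} = 2 \left(- 5 i \sqrt{5}\right) = - 10 i \sqrt{5}$)
$\left(C + 4\right) d{\left(0,8 \right)} = \left(28 + 4\right) \left(- 10 i \sqrt{5}\right) = 32 \left(- 10 i \sqrt{5}\right) = - 320 i \sqrt{5}$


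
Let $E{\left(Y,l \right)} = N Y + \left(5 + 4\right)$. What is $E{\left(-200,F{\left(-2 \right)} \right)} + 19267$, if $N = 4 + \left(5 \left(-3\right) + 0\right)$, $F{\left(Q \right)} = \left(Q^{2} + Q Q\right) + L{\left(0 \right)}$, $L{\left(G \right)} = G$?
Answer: $21476$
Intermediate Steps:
$F{\left(Q \right)} = 2 Q^{2}$ ($F{\left(Q \right)} = \left(Q^{2} + Q Q\right) + 0 = \left(Q^{2} + Q^{2}\right) + 0 = 2 Q^{2} + 0 = 2 Q^{2}$)
$N = -11$ ($N = 4 + \left(-15 + 0\right) = 4 - 15 = -11$)
$E{\left(Y,l \right)} = 9 - 11 Y$ ($E{\left(Y,l \right)} = - 11 Y + \left(5 + 4\right) = - 11 Y + 9 = 9 - 11 Y$)
$E{\left(-200,F{\left(-2 \right)} \right)} + 19267 = \left(9 - -2200\right) + 19267 = \left(9 + 2200\right) + 19267 = 2209 + 19267 = 21476$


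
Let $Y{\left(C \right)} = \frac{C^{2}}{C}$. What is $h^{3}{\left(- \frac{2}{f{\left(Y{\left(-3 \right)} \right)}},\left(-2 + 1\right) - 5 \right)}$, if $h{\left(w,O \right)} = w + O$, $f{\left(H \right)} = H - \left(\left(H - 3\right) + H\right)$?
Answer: $- \frac{6859}{27} \approx -254.04$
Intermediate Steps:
$Y{\left(C \right)} = C$
$f{\left(H \right)} = 3 - H$ ($f{\left(H \right)} = H - \left(\left(-3 + H\right) + H\right) = H - \left(-3 + 2 H\right) = 3 - H$)
$h{\left(w,O \right)} = O + w$
$h^{3}{\left(- \frac{2}{f{\left(Y{\left(-3 \right)} \right)}},\left(-2 + 1\right) - 5 \right)} = \left(\left(\left(-2 + 1\right) - 5\right) - \frac{2}{3 - -3}\right)^{3} = \left(\left(-1 - 5\right) - \frac{2}{3 + 3}\right)^{3} = \left(-6 - \frac{2}{6}\right)^{3} = \left(-6 - \frac{1}{3}\right)^{3} = \left(- \frac{19}{3}\right)^{3} = - \frac{6859}{27}$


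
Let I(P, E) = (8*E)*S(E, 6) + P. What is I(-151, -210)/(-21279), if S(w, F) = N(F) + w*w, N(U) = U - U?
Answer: 74088151/21279 ≈ 3481.8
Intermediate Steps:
N(U) = 0
S(w, F) = w² (S(w, F) = 0 + w*w = 0 + w² = w²)
I(P, E) = P + 8*E³ (I(P, E) = (8*E)*E² + P = 8*E³ + P = P + 8*E³)
I(-151, -210)/(-21279) = (-151 + 8*(-210)³)/(-21279) = (-151 + 8*(-9261000))*(-1/21279) = (-151 - 74088000)*(-1/21279) = -74088151*(-1/21279) = 74088151/21279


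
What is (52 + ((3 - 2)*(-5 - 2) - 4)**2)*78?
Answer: 13494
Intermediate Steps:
(52 + ((3 - 2)*(-5 - 2) - 4)**2)*78 = (52 + (1*(-7) - 4)**2)*78 = (52 + (-7 - 4)**2)*78 = (52 + (-11)**2)*78 = (52 + 121)*78 = 173*78 = 13494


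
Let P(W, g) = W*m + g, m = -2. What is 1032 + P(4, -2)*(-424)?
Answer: 5272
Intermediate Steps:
P(W, g) = g - 2*W (P(W, g) = W*(-2) + g = -2*W + g = g - 2*W)
1032 + P(4, -2)*(-424) = 1032 + (-2 - 2*4)*(-424) = 1032 + (-2 - 8)*(-424) = 1032 - 10*(-424) = 1032 + 4240 = 5272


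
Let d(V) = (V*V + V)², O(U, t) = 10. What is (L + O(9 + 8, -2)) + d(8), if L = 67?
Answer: 5261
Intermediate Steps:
d(V) = (V + V²)² (d(V) = (V² + V)² = (V + V²)²)
(L + O(9 + 8, -2)) + d(8) = (67 + 10) + 8²*(1 + 8)² = 77 + 64*9² = 77 + 64*81 = 77 + 5184 = 5261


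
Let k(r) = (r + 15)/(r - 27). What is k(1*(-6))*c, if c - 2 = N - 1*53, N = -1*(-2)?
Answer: 147/11 ≈ 13.364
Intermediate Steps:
N = 2
k(r) = (15 + r)/(-27 + r)
c = -49 (c = 2 + (2 - 1*53) = 2 + (2 - 53) = 2 - 51 = -49)
k(1*(-6))*c = ((15 + 1*(-6))/(-27 + 1*(-6)))*(-49) = ((15 - 6)/(-27 - 6))*(-49) = (9/(-33))*(-49) = -1/33*9*(-49) = -3/11*(-49) = 147/11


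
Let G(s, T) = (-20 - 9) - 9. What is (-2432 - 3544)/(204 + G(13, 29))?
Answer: -36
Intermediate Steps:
G(s, T) = -38 (G(s, T) = -29 - 9 = -38)
(-2432 - 3544)/(204 + G(13, 29)) = (-2432 - 3544)/(204 - 38) = -5976/166 = -5976*1/166 = -36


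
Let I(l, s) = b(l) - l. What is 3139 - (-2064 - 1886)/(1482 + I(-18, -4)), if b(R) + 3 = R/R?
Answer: 2353086/749 ≈ 3141.6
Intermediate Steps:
b(R) = -2 (b(R) = -3 + R/R = -3 + 1 = -2)
I(l, s) = -2 - l
3139 - (-2064 - 1886)/(1482 + I(-18, -4)) = 3139 - (-2064 - 1886)/(1482 + (-2 - 1*(-18))) = 3139 - (-3950)/(1482 + (-2 + 18)) = 3139 - (-3950)/(1482 + 16) = 3139 - (-3950)/1498 = 3139 - 1*(-1975/749) = 3139 + 1975/749 = 2353086/749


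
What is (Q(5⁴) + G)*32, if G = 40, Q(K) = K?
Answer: 21280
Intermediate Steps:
(Q(5⁴) + G)*32 = (5⁴ + 40)*32 = (625 + 40)*32 = 665*32 = 21280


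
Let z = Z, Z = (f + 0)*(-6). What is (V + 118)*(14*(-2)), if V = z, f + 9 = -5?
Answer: -5656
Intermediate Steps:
f = -14 (f = -9 - 5 = -14)
Z = 84 (Z = (-14 + 0)*(-6) = -14*(-6) = 84)
z = 84
V = 84
(V + 118)*(14*(-2)) = (84 + 118)*(14*(-2)) = 202*(-28) = -5656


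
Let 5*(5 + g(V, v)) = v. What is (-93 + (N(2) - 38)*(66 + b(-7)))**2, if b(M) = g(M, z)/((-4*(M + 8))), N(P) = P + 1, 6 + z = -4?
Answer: 97160449/16 ≈ 6.0725e+6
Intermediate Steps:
z = -10 (z = -6 - 4 = -10)
g(V, v) = -5 + v/5
N(P) = 1 + P
b(M) = -7/(-32 - 4*M) (b(M) = (-5 + (1/5)*(-10))/((-4*(M + 8))) = (-5 - 2)/((-4*(8 + M))) = -7/(-32 - 4*M))
(-93 + (N(2) - 38)*(66 + b(-7)))**2 = (-93 + ((1 + 2) - 38)*(66 + 7/(4*(8 - 7))))**2 = (-93 + (3 - 38)*(66 + (7/4)/1))**2 = (-93 - 35*(66 + (7/4)*1))**2 = (-93 - 35*(66 + 7/4))**2 = (-93 - 35*271/4)**2 = (-93 - 9485/4)**2 = (-9857/4)**2 = 97160449/16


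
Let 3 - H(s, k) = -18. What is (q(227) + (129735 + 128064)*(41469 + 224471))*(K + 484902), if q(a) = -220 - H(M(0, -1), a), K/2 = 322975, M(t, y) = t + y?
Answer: 77530156699547788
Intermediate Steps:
H(s, k) = 21 (H(s, k) = 3 - 1*(-18) = 3 + 18 = 21)
K = 645950 (K = 2*322975 = 645950)
q(a) = -241 (q(a) = -220 - 1*21 = -220 - 21 = -241)
(q(227) + (129735 + 128064)*(41469 + 224471))*(K + 484902) = (-241 + (129735 + 128064)*(41469 + 224471))*(645950 + 484902) = (-241 + 257799*265940)*1130852 = (-241 + 68559066060)*1130852 = 68559065819*1130852 = 77530156699547788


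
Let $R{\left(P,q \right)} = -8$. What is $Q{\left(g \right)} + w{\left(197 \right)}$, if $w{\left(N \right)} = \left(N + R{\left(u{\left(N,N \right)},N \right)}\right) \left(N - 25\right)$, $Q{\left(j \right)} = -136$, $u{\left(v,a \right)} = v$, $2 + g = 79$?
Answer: $32372$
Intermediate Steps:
$g = 77$ ($g = -2 + 79 = 77$)
$w{\left(N \right)} = \left(-25 + N\right) \left(-8 + N\right)$ ($w{\left(N \right)} = \left(N - 8\right) \left(N - 25\right) = \left(-8 + N\right) \left(-25 + N\right) = \left(-25 + N\right) \left(-8 + N\right)$)
$Q{\left(g \right)} + w{\left(197 \right)} = -136 + \left(200 + 197^{2} - 6501\right) = -136 + \left(200 + 38809 - 6501\right) = -136 + 32508 = 32372$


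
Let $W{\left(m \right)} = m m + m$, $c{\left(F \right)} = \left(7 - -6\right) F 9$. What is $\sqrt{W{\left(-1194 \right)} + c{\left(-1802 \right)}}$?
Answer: $2 \sqrt{303402} \approx 1101.6$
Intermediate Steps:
$c{\left(F \right)} = 117 F$ ($c{\left(F \right)} = \left(7 + 6\right) F 9 = 13 F 9 = 117 F$)
$W{\left(m \right)} = m + m^{2}$ ($W{\left(m \right)} = m^{2} + m = m + m^{2}$)
$\sqrt{W{\left(-1194 \right)} + c{\left(-1802 \right)}} = \sqrt{- 1194 \left(1 - 1194\right) + 117 \left(-1802\right)} = \sqrt{\left(-1194\right) \left(-1193\right) - 210834} = \sqrt{1424442 - 210834} = \sqrt{1213608} = 2 \sqrt{303402}$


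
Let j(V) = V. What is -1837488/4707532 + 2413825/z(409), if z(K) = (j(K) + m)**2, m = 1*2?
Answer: 2763192029863/198800253243 ≈ 13.899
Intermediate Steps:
m = 2
z(K) = (2 + K)**2 (z(K) = (K + 2)**2 = (2 + K)**2)
-1837488/4707532 + 2413825/z(409) = -1837488/4707532 + 2413825/((2 + 409)**2) = -1837488*1/4707532 + 2413825/(411**2) = -459372/1176883 + 2413825/168921 = 2763192029863/198800253243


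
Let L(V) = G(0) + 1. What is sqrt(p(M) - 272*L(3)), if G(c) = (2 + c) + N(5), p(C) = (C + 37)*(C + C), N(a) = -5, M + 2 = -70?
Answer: 4*sqrt(349) ≈ 74.726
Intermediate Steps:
M = -72 (M = -2 - 70 = -72)
p(C) = 2*C*(37 + C) (p(C) = (37 + C)*(2*C) = 2*C*(37 + C))
G(c) = -3 + c (G(c) = (2 + c) - 5 = -3 + c)
L(V) = -2 (L(V) = (-3 + 0) + 1 = -3 + 1 = -2)
sqrt(p(M) - 272*L(3)) = sqrt(2*(-72)*(37 - 72) - 272*(-2)) = sqrt(2*(-72)*(-35) + 544) = sqrt(5040 + 544) = sqrt(5584) = 4*sqrt(349)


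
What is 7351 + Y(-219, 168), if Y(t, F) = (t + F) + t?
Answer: 7081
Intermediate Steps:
Y(t, F) = F + 2*t (Y(t, F) = (F + t) + t = F + 2*t)
7351 + Y(-219, 168) = 7351 + (168 + 2*(-219)) = 7351 + (168 - 438) = 7351 - 270 = 7081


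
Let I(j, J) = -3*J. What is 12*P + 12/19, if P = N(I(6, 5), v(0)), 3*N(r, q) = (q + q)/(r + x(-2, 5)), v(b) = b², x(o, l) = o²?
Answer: 12/19 ≈ 0.63158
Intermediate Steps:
N(r, q) = 2*q/(3*(4 + r)) (N(r, q) = ((q + q)/(r + (-2)²))/3 = ((2*q)/(r + 4))/3 = ((2*q)/(4 + r))/3 = (2*q/(4 + r))/3 = 2*q/(3*(4 + r)))
P = 0 (P = (⅔)*0²/(4 - 3*5) = (⅔)*0/(4 - 15) = (⅔)*0/(-11) = (⅔)*0*(-1/11) = 0)
12*P + 12/19 = 12*0 + 12/19 = 0 + 12*(1/19) = 0 + 12/19 = 12/19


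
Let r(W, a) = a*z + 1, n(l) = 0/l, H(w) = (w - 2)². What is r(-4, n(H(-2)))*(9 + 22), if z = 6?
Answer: 31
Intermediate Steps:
H(w) = (-2 + w)²
n(l) = 0
r(W, a) = 1 + 6*a (r(W, a) = a*6 + 1 = 6*a + 1 = 1 + 6*a)
r(-4, n(H(-2)))*(9 + 22) = (1 + 6*0)*(9 + 22) = (1 + 0)*31 = 1*31 = 31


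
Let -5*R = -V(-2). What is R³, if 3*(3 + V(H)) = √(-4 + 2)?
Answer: -⅕ + 241*I*√2/3375 ≈ -0.2 + 0.10099*I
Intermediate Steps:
V(H) = -3 + I*√2/3 (V(H) = -3 + √(-4 + 2)/3 = -3 + √(-2)/3 = -3 + (I*√2)/3 = -3 + I*√2/3)
R = -⅗ + I*√2/15 (R = -(-1)*(-3 + I*√2/3)/5 = -(3 - I*√2/3)/5 = -⅗ + I*√2/15 ≈ -0.6 + 0.094281*I)
R³ = (-⅗ + I*√2/15)³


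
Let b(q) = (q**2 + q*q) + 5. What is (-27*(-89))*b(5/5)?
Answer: 16821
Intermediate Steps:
b(q) = 5 + 2*q**2 (b(q) = (q**2 + q**2) + 5 = 2*q**2 + 5 = 5 + 2*q**2)
(-27*(-89))*b(5/5) = (-27*(-89))*(5 + 2*(5/5)**2) = 2403*(5 + 2*(5*(1/5))**2) = 2403*(5 + 2*1**2) = 2403*(5 + 2*1) = 2403*(5 + 2) = 2403*7 = 16821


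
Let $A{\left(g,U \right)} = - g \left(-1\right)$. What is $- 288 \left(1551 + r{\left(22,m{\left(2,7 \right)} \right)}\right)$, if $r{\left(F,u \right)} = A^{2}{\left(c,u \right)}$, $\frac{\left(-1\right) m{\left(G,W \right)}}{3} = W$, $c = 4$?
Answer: $-451296$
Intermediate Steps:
$A{\left(g,U \right)} = g$ ($A{\left(g,U \right)} = - \left(-1\right) g = g$)
$m{\left(G,W \right)} = - 3 W$
$r{\left(F,u \right)} = 16$ ($r{\left(F,u \right)} = 4^{2} = 16$)
$- 288 \left(1551 + r{\left(22,m{\left(2,7 \right)} \right)}\right) = - 288 \left(1551 + 16\right) = \left(-288\right) 1567 = -451296$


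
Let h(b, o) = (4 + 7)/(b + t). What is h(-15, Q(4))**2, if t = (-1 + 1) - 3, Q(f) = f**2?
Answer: 121/324 ≈ 0.37346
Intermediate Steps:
t = -3 (t = 0 - 3 = -3)
h(b, o) = 11/(-3 + b) (h(b, o) = (4 + 7)/(b - 3) = 11/(-3 + b))
h(-15, Q(4))**2 = (11/(-3 - 15))**2 = (11/(-18))**2 = (11*(-1/18))**2 = (-11/18)**2 = 121/324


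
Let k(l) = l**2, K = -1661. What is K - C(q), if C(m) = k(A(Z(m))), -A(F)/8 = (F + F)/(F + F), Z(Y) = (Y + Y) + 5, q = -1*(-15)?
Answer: -1725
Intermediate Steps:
q = 15
Z(Y) = 5 + 2*Y (Z(Y) = 2*Y + 5 = 5 + 2*Y)
A(F) = -8 (A(F) = -8*(F + F)/(F + F) = -8*2*F/(2*F) = -8*2*F*1/(2*F) = -8*1 = -8)
C(m) = 64 (C(m) = (-8)**2 = 64)
K - C(q) = -1661 - 1*64 = -1661 - 64 = -1725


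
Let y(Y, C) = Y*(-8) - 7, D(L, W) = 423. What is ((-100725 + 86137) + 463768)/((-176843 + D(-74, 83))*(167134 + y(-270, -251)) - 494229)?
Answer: -449180/29866106769 ≈ -1.5040e-5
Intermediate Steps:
y(Y, C) = -7 - 8*Y (y(Y, C) = -8*Y - 7 = -7 - 8*Y)
((-100725 + 86137) + 463768)/((-176843 + D(-74, 83))*(167134 + y(-270, -251)) - 494229) = ((-100725 + 86137) + 463768)/((-176843 + 423)*(167134 + (-7 - 8*(-270))) - 494229) = (-14588 + 463768)/(-176420*(167134 + (-7 + 2160)) - 494229) = 449180/(-176420*(167134 + 2153) - 494229) = 449180/(-176420*169287 - 494229) = 449180/(-29865612540 - 494229) = 449180/(-29866106769) = 449180*(-1/29866106769) = -449180/29866106769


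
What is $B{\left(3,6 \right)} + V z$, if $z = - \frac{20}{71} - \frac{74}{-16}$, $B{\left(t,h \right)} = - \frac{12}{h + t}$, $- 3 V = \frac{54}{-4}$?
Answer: $\frac{62065}{3408} \approx 18.212$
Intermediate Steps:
$V = \frac{9}{2}$ ($V = - \frac{54 \frac{1}{-4}}{3} = - \frac{54 \left(- \frac{1}{4}\right)}{3} = \left(- \frac{1}{3}\right) \left(- \frac{27}{2}\right) = \frac{9}{2} \approx 4.5$)
$z = \frac{2467}{568}$ ($z = \left(-20\right) \frac{1}{71} - - \frac{37}{8} = - \frac{20}{71} + \frac{37}{8} = \frac{2467}{568} \approx 4.3433$)
$B{\left(3,6 \right)} + V z = - \frac{12}{6 + 3} + \frac{9}{2} \cdot \frac{2467}{568} = - \frac{12}{9} + \frac{22203}{1136} = \left(-12\right) \frac{1}{9} + \frac{22203}{1136} = - \frac{4}{3} + \frac{22203}{1136} = \frac{62065}{3408}$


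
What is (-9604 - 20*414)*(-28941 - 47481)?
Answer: 1366731048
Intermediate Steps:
(-9604 - 20*414)*(-28941 - 47481) = (-9604 - 8280)*(-76422) = -17884*(-76422) = 1366731048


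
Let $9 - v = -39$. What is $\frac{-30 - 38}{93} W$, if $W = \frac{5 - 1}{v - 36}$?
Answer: $- \frac{68}{279} \approx -0.24373$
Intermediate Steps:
$v = 48$ ($v = 9 - -39 = 9 + 39 = 48$)
$W = \frac{1}{3}$ ($W = \frac{5 - 1}{48 - 36} = \frac{4}{12} = 4 \cdot \frac{1}{12} = \frac{1}{3} \approx 0.33333$)
$\frac{-30 - 38}{93} W = \frac{-30 - 38}{93} \cdot \frac{1}{3} = \frac{1}{93} \left(-68\right) \frac{1}{3} = \left(- \frac{68}{93}\right) \frac{1}{3} = - \frac{68}{279}$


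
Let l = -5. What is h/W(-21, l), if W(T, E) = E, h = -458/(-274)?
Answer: -229/685 ≈ -0.33431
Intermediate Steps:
h = 229/137 (h = -458*(-1/274) = 229/137 ≈ 1.6715)
h/W(-21, l) = (229/137)/(-5) = (229/137)*(-⅕) = -229/685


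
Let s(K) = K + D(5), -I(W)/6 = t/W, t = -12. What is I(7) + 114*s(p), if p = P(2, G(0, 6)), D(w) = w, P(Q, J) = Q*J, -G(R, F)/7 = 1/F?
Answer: 2200/7 ≈ 314.29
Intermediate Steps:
G(R, F) = -7/F
I(W) = 72/W (I(W) = -(-72)/W = 72/W)
P(Q, J) = J*Q
p = -7/3 (p = -7/6*2 = -7/3 ≈ -2.3333)
s(K) = 5 + K (s(K) = K + 5 = 5 + K)
I(7) + 114*s(p) = 72/7 + 114*(5 - 7/3) = 72*(⅐) + 114*(8/3) = 72/7 + 304 = 2200/7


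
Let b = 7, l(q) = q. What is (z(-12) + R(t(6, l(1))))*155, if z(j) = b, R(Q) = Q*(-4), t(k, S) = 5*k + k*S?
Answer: -21235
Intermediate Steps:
t(k, S) = 5*k + S*k
R(Q) = -4*Q
z(j) = 7
(z(-12) + R(t(6, l(1))))*155 = (7 - 24*(5 + 1))*155 = (7 - 24*6)*155 = (7 - 4*36)*155 = (7 - 144)*155 = -137*155 = -21235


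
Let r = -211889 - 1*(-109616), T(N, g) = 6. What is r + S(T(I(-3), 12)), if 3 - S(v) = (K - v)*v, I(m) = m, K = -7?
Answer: -102192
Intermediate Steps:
S(v) = 3 - v*(-7 - v) (S(v) = 3 - (-7 - v)*v = 3 - v*(-7 - v))
r = -102273 (r = -211889 + 109616 = -102273)
r + S(T(I(-3), 12)) = -102273 + (3 + 6² + 7*6) = -102273 + (3 + 36 + 42) = -102273 + 81 = -102192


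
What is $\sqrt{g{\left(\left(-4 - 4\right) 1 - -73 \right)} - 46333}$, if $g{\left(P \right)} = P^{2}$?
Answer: $22 i \sqrt{87} \approx 205.2 i$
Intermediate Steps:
$\sqrt{g{\left(\left(-4 - 4\right) 1 - -73 \right)} - 46333} = \sqrt{\left(\left(-4 - 4\right) 1 - -73\right)^{2} - 46333} = \sqrt{\left(\left(-8\right) 1 + 73\right)^{2} - 46333} = \sqrt{\left(-8 + 73\right)^{2} - 46333} = \sqrt{65^{2} - 46333} = \sqrt{4225 - 46333} = \sqrt{-42108} = 22 i \sqrt{87}$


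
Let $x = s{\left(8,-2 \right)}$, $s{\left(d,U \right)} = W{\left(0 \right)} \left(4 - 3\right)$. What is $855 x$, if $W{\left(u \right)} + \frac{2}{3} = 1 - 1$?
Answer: $-570$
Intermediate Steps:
$W{\left(u \right)} = - \frac{2}{3}$ ($W{\left(u \right)} = - \frac{2}{3} + \left(1 - 1\right) = - \frac{2}{3} + 0 = - \frac{2}{3}$)
$s{\left(d,U \right)} = - \frac{2}{3}$ ($s{\left(d,U \right)} = - \frac{2 \left(4 - 3\right)}{3} = \left(- \frac{2}{3}\right) 1 = - \frac{2}{3}$)
$x = - \frac{2}{3} \approx -0.66667$
$855 x = 855 \left(- \frac{2}{3}\right) = -570$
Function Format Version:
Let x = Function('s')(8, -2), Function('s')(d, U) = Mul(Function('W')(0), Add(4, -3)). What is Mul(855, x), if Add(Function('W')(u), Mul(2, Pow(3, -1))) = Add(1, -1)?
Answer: -570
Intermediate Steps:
Function('W')(u) = Rational(-2, 3) (Function('W')(u) = Add(Rational(-2, 3), Add(1, -1)) = Add(Rational(-2, 3), 0) = Rational(-2, 3))
Function('s')(d, U) = Rational(-2, 3) (Function('s')(d, U) = Mul(Rational(-2, 3), Add(4, -3)) = Mul(Rational(-2, 3), 1) = Rational(-2, 3))
x = Rational(-2, 3) ≈ -0.66667
Mul(855, x) = Mul(855, Rational(-2, 3)) = -570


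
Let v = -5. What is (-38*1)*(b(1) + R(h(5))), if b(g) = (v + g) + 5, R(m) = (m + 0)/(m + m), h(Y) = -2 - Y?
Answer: -57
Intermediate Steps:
R(m) = ½ (R(m) = m/((2*m)) = m*(1/(2*m)) = ½)
b(g) = g (b(g) = (-5 + g) + 5 = g)
(-38*1)*(b(1) + R(h(5))) = (-38*1)*(1 + ½) = -38*3/2 = -57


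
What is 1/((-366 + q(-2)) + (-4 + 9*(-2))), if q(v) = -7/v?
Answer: -2/769 ≈ -0.0026008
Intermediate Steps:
1/((-366 + q(-2)) + (-4 + 9*(-2))) = 1/((-366 - 7/(-2)) + (-4 + 9*(-2))) = 1/((-366 - 7*(-½)) + (-4 - 18)) = 1/((-366 + 7/2) - 22) = 1/(-725/2 - 22) = 1/(-769/2) = -2/769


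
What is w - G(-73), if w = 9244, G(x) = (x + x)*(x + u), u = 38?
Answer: 4134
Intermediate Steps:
G(x) = 2*x*(38 + x) (G(x) = (x + x)*(x + 38) = (2*x)*(38 + x) = 2*x*(38 + x))
w - G(-73) = 9244 - 2*(-73)*(38 - 73) = 9244 - 2*(-73)*(-35) = 9244 - 1*5110 = 9244 - 5110 = 4134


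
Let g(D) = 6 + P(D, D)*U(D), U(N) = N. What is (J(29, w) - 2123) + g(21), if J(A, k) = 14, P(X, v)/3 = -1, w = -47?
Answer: -2166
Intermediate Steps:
P(X, v) = -3 (P(X, v) = 3*(-1) = -3)
g(D) = 6 - 3*D
(J(29, w) - 2123) + g(21) = (14 - 2123) + (6 - 3*21) = -2109 + (6 - 63) = -2109 - 57 = -2166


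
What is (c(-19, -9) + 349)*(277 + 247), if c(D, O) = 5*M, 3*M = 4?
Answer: 559108/3 ≈ 1.8637e+5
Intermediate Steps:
M = 4/3 (M = (⅓)*4 = 4/3 ≈ 1.3333)
c(D, O) = 20/3 (c(D, O) = 5*(4/3) = 20/3)
(c(-19, -9) + 349)*(277 + 247) = (20/3 + 349)*(277 + 247) = (1067/3)*524 = 559108/3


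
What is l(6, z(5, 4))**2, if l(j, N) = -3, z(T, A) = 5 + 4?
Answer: 9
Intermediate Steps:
z(T, A) = 9
l(6, z(5, 4))**2 = (-3)**2 = 9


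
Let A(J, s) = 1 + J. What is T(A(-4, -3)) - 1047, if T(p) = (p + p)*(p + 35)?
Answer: -1239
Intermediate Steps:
T(p) = 2*p*(35 + p) (T(p) = (2*p)*(35 + p) = 2*p*(35 + p))
T(A(-4, -3)) - 1047 = 2*(1 - 4)*(35 + (1 - 4)) - 1047 = 2*(-3)*(35 - 3) - 1047 = 2*(-3)*32 - 1047 = -192 - 1047 = -1239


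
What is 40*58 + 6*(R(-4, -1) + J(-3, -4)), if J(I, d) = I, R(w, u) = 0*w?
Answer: 2302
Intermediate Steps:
R(w, u) = 0
40*58 + 6*(R(-4, -1) + J(-3, -4)) = 40*58 + 6*(0 - 3) = 2320 + 6*(-3) = 2320 - 18 = 2302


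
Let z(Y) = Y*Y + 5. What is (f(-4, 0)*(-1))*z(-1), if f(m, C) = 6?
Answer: -36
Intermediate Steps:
z(Y) = 5 + Y**2 (z(Y) = Y**2 + 5 = 5 + Y**2)
(f(-4, 0)*(-1))*z(-1) = (6*(-1))*(5 + (-1)**2) = -6*(5 + 1) = -6*6 = -36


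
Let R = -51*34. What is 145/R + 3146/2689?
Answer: 5065259/4662726 ≈ 1.0863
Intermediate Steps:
R = -1734
145/R + 3146/2689 = 145/(-1734) + 3146/2689 = 145*(-1/1734) + 3146*(1/2689) = -145/1734 + 3146/2689 = 5065259/4662726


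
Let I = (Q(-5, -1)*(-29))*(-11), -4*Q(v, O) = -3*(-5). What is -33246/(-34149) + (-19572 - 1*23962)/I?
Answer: 2035217458/54467655 ≈ 37.366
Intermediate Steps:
Q(v, O) = -15/4 (Q(v, O) = -(-3)*(-5)/4 = -¼*15 = -15/4)
I = -4785/4 (I = -15/4*(-29)*(-11) = (435/4)*(-11) = -4785/4 ≈ -1196.3)
-33246/(-34149) + (-19572 - 1*23962)/I = -33246/(-34149) + (-19572 - 1*23962)/(-4785/4) = -33246*(-1/34149) + (-19572 - 23962)*(-4/4785) = 11082/11383 - 43534*(-4/4785) = 11082/11383 + 174136/4785 = 2035217458/54467655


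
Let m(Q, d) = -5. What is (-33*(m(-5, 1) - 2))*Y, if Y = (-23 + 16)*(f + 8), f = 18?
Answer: -42042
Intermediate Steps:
Y = -182 (Y = (-23 + 16)*(18 + 8) = -7*26 = -182)
(-33*(m(-5, 1) - 2))*Y = -33*(-5 - 2)*(-182) = -33*(-7)*(-182) = 231*(-182) = -42042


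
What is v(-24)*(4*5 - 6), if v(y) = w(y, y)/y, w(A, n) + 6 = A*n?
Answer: -665/2 ≈ -332.50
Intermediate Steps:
w(A, n) = -6 + A*n
v(y) = (-6 + y²)/y (v(y) = (-6 + y*y)/y = (-6 + y²)/y)
v(-24)*(4*5 - 6) = (-24 - 6/(-24))*(4*5 - 6) = (-24 - 6*(-1/24))*(20 - 6) = (-24 + ¼)*14 = -95/4*14 = -665/2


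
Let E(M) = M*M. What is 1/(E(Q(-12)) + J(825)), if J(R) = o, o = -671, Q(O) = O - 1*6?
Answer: -1/347 ≈ -0.0028818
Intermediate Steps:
Q(O) = -6 + O (Q(O) = O - 6 = -6 + O)
E(M) = M²
J(R) = -671
1/(E(Q(-12)) + J(825)) = 1/((-6 - 12)² - 671) = 1/((-18)² - 671) = 1/(324 - 671) = 1/(-347) = -1/347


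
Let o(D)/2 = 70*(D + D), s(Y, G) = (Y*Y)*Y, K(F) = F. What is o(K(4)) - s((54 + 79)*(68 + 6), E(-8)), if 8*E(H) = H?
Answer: -953344974568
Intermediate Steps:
E(H) = H/8
s(Y, G) = Y³ (s(Y, G) = Y²*Y = Y³)
o(D) = 280*D (o(D) = 2*(70*(D + D)) = 2*(70*(2*D)) = 2*(140*D) = 280*D)
o(K(4)) - s((54 + 79)*(68 + 6), E(-8)) = 280*4 - ((54 + 79)*(68 + 6))³ = 1120 - (133*74)³ = 1120 - 1*9842³ = 1120 - 1*953344975688 = 1120 - 953344975688 = -953344974568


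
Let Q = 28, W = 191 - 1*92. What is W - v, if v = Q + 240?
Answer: -169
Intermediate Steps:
W = 99 (W = 191 - 92 = 99)
v = 268 (v = 28 + 240 = 268)
W - v = 99 - 1*268 = 99 - 268 = -169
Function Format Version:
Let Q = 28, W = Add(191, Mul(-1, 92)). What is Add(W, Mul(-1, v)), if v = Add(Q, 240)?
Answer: -169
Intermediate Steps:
W = 99 (W = Add(191, -92) = 99)
v = 268 (v = Add(28, 240) = 268)
Add(W, Mul(-1, v)) = Add(99, Mul(-1, 268)) = Add(99, -268) = -169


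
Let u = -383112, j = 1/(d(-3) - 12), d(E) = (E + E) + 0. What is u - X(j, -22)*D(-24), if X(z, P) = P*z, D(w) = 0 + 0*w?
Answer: -383112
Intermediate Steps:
d(E) = 2*E (d(E) = 2*E + 0 = 2*E)
D(w) = 0 (D(w) = 0 + 0 = 0)
j = -1/18 (j = 1/(2*(-3) - 12) = 1/(-6 - 12) = 1/(-18) = -1/18 ≈ -0.055556)
u - X(j, -22)*D(-24) = -383112 - (-22*(-1/18))*0 = -383112 - 11*0/9 = -383112 - 1*0 = -383112 + 0 = -383112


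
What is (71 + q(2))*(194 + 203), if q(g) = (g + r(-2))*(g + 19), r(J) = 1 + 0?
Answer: 53198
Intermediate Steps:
r(J) = 1
q(g) = (1 + g)*(19 + g) (q(g) = (g + 1)*(g + 19) = (1 + g)*(19 + g))
(71 + q(2))*(194 + 203) = (71 + (19 + 2**2 + 20*2))*(194 + 203) = (71 + (19 + 4 + 40))*397 = (71 + 63)*397 = 134*397 = 53198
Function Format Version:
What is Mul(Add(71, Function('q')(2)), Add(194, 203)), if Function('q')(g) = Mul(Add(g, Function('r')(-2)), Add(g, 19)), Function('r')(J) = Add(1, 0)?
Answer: 53198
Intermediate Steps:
Function('r')(J) = 1
Function('q')(g) = Mul(Add(1, g), Add(19, g)) (Function('q')(g) = Mul(Add(g, 1), Add(g, 19)) = Mul(Add(1, g), Add(19, g)))
Mul(Add(71, Function('q')(2)), Add(194, 203)) = Mul(Add(71, Add(19, Pow(2, 2), Mul(20, 2))), Add(194, 203)) = Mul(Add(71, Add(19, 4, 40)), 397) = Mul(Add(71, 63), 397) = Mul(134, 397) = 53198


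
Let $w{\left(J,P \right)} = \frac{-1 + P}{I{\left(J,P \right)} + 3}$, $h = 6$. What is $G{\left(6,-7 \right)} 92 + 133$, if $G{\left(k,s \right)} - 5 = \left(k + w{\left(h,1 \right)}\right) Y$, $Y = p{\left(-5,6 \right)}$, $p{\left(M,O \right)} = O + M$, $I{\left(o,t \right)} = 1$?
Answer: $1145$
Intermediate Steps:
$p{\left(M,O \right)} = M + O$
$w{\left(J,P \right)} = - \frac{1}{4} + \frac{P}{4}$ ($w{\left(J,P \right)} = \frac{-1 + P}{1 + 3} = \frac{-1 + P}{4} = \left(-1 + P\right) \frac{1}{4} = - \frac{1}{4} + \frac{P}{4}$)
$Y = 1$ ($Y = -5 + 6 = 1$)
$G{\left(k,s \right)} = 5 + k$ ($G{\left(k,s \right)} = 5 + \left(k + \left(- \frac{1}{4} + \frac{1}{4} \cdot 1\right)\right) 1 = 5 + \left(k + \left(- \frac{1}{4} + \frac{1}{4}\right)\right) 1 = 5 + \left(k + 0\right) 1 = 5 + k 1 = 5 + k$)
$G{\left(6,-7 \right)} 92 + 133 = \left(5 + 6\right) 92 + 133 = 11 \cdot 92 + 133 = 1012 + 133 = 1145$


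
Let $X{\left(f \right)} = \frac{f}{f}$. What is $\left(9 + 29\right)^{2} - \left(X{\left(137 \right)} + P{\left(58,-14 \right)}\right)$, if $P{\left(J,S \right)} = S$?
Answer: $1457$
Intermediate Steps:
$X{\left(f \right)} = 1$
$\left(9 + 29\right)^{2} - \left(X{\left(137 \right)} + P{\left(58,-14 \right)}\right) = \left(9 + 29\right)^{2} - \left(1 - 14\right) = 38^{2} - -13 = 1444 + 13 = 1457$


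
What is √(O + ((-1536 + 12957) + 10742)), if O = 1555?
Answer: √23718 ≈ 154.01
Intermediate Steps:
√(O + ((-1536 + 12957) + 10742)) = √(1555 + ((-1536 + 12957) + 10742)) = √(1555 + (11421 + 10742)) = √(1555 + 22163) = √23718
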